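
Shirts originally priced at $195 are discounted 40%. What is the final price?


Calculate the discount amount:
40% of $195 = $78
Subtract from original:
$195 - $78 = $117

$117


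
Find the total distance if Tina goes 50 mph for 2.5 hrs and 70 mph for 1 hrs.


Leg 1 distance:
50 x 2.5 = 125 miles
Leg 2 distance:
70 x 1 = 70 miles
Total distance:
125 + 70 = 195 miles

195 miles


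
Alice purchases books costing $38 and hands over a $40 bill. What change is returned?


Start with the amount paid:
$40
Subtract the price:
$40 - $38 = $2

$2


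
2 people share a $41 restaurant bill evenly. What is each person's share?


Total bill: $41
Number of people: 2
Each pays: $41 / 2 = $20.50

$20.50


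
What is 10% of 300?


Convert percentage to decimal:
10% = 0.1
Multiply:
300 x 0.1 = 30

30


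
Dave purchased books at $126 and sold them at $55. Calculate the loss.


Selling price = $55
Cost price = $126
Loss = cost price - selling price:
Loss = $126 - $55 = $71

$71


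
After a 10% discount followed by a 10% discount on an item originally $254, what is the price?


First discount:
10% of $254 = $25.40
Price after first discount:
$254 - $25.40 = $228.60
Second discount:
10% of $228.60 = $22.86
Final price:
$228.60 - $22.86 = $205.74

$205.74


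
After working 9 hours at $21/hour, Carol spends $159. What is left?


Calculate earnings:
9 x $21 = $189
Subtract spending:
$189 - $159 = $30

$30


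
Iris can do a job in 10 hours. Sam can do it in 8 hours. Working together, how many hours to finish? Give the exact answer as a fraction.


Iris's rate: 1/10 of the job per hour
Sam's rate: 1/8 of the job per hour
Combined rate: 1/10 + 1/8 = 9/40 per hour
Time = 1 / (9/40) = 40/9 hours (≈ 4.44 hours)

40/9 hours


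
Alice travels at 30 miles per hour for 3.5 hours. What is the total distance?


Use the formula: distance = speed x time
Speed = 30 mph, Time = 3.5 hours
30 x 3.5 = 105 miles

105 miles


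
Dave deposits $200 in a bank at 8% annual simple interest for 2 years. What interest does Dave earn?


Use the formula I = P x R x T / 100
P x R x T = 200 x 8 x 2 = 3200
I = 3200 / 100 = $32

$32


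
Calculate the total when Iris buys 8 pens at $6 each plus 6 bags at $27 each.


Cost of pens:
8 x $6 = $48
Cost of bags:
6 x $27 = $162
Add both:
$48 + $162 = $210

$210


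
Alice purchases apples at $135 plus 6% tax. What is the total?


Calculate the tax:
6% of $135 = $8.10
Add tax to price:
$135 + $8.10 = $143.10

$143.10


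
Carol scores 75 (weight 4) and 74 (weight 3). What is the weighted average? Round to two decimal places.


Weighted sum:
4 x 75 + 3 x 74 = 522
Total weight:
4 + 3 = 7
Weighted average:
522 / 7 = 74.5714... ≈ 74.57

74.57


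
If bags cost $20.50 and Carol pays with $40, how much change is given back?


Start with the amount paid:
$40
Subtract the price:
$40 - $20.50 = $19.50

$19.50


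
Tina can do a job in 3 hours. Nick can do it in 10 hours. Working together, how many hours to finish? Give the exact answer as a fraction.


Tina's rate: 1/3 of the job per hour
Nick's rate: 1/10 of the job per hour
Combined rate: 1/3 + 1/10 = 13/30 per hour
Time = 1 / (13/30) = 30/13 hours (≈ 2.31 hours)

30/13 hours


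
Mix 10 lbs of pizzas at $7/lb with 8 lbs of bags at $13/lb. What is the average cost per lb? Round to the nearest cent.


Cost of pizzas:
10 x $7 = $70
Cost of bags:
8 x $13 = $104
Total cost: $70 + $104 = $174
Total weight: 18 lbs
Average: $174 / 18 = $9.6666... ≈ $9.67/lb

$9.67/lb


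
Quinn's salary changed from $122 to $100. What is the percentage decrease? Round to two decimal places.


Find the absolute change:
|100 - 122| = 22
Divide by original and multiply by 100:
22 / 122 x 100 = 18.0327...% ≈ 18.03%

18.03%


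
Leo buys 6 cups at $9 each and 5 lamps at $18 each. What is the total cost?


Cost of cups:
6 x $9 = $54
Cost of lamps:
5 x $18 = $90
Add both:
$54 + $90 = $144

$144


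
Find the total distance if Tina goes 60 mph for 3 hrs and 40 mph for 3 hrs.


Leg 1 distance:
60 x 3 = 180 miles
Leg 2 distance:
40 x 3 = 120 miles
Total distance:
180 + 120 = 300 miles

300 miles


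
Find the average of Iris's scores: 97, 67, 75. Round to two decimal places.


Add the scores:
97 + 67 + 75 = 239
Divide by the number of tests:
239 / 3 = 79.6666... ≈ 79.67

79.67


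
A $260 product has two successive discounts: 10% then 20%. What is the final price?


First discount:
10% of $260 = $26
Price after first discount:
$260 - $26 = $234
Second discount:
20% of $234 = $46.80
Final price:
$234 - $46.80 = $187.20

$187.20


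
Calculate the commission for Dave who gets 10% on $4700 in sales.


Convert rate to decimal:
10% = 0.1
Multiply by sales:
$4700 x 0.1 = $470

$470


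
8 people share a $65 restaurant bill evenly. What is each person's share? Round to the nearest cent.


Total bill: $65
Number of people: 8
Each pays: $65 / 8 = $8.125 ≈ $8.13

$8.13


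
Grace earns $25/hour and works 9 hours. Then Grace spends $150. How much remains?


Calculate earnings:
9 x $25 = $225
Subtract spending:
$225 - $150 = $75

$75


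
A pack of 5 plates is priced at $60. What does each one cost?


Total cost: $60
Number of items: 5
Unit price: $60 / 5 = $12

$12


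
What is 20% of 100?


Convert percentage to decimal:
20% = 0.2
Multiply:
100 x 0.2 = 20

20


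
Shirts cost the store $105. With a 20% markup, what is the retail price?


Calculate the markup amount:
20% of $105 = $21
Add to cost:
$105 + $21 = $126

$126


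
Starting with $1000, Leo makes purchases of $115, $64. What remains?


Add up expenses:
$115 + $64 = $179
Subtract from budget:
$1000 - $179 = $821

$821


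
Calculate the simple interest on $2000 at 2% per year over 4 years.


Use the formula I = P x R x T / 100
P x R x T = 2000 x 2 x 4 = 16000
I = 16000 / 100 = $160

$160


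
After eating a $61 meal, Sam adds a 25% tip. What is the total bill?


Calculate the tip:
25% of $61 = $15.25
Add tip to meal cost:
$61 + $15.25 = $76.25

$76.25


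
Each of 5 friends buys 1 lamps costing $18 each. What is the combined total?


Cost per person:
1 x $18 = $18
Group total:
5 x $18 = $90

$90


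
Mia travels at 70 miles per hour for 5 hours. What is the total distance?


Use the formula: distance = speed x time
Speed = 70 mph, Time = 5 hours
70 x 5 = 350 miles

350 miles


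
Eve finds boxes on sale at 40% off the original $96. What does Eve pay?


Calculate the discount amount:
40% of $96 = $38.40
Subtract from original:
$96 - $38.40 = $57.60

$57.60


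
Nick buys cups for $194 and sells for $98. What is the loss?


Selling price = $98
Cost price = $194
Loss = cost price - selling price:
Loss = $194 - $98 = $96

$96


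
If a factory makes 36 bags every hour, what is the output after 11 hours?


Production rate: 36 bags per hour
Time: 11 hours
Total: 36 x 11 = 396 bags

396 bags


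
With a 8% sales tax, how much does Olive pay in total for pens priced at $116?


Calculate the tax:
8% of $116 = $9.28
Add tax to price:
$116 + $9.28 = $125.28

$125.28


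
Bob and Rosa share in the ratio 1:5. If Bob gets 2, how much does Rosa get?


Find the multiplier:
2 / 1 = 2
Apply to Rosa's share:
5 x 2 = 10

10


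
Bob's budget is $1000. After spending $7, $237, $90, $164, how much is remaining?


Add up expenses:
$7 + $237 + $90 + $164 = $498
Subtract from budget:
$1000 - $498 = $502

$502


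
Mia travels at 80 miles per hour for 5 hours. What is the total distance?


Use the formula: distance = speed x time
Speed = 80 mph, Time = 5 hours
80 x 5 = 400 miles

400 miles


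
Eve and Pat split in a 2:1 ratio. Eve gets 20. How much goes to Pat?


Find the multiplier:
20 / 2 = 10
Apply to Pat's share:
1 x 10 = 10

10


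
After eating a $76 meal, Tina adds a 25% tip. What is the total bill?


Calculate the tip:
25% of $76 = $19
Add tip to meal cost:
$76 + $19 = $95

$95


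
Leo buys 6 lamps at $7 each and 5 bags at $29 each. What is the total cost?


Cost of lamps:
6 x $7 = $42
Cost of bags:
5 x $29 = $145
Add both:
$42 + $145 = $187

$187


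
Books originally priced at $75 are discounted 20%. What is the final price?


Calculate the discount amount:
20% of $75 = $15
Subtract from original:
$75 - $15 = $60

$60


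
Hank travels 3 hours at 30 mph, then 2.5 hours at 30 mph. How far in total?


Leg 1 distance:
30 x 3 = 90 miles
Leg 2 distance:
30 x 2.5 = 75 miles
Total distance:
90 + 75 = 165 miles

165 miles


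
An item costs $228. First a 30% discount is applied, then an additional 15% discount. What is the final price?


First discount:
30% of $228 = $68.40
Price after first discount:
$228 - $68.40 = $159.60
Second discount:
15% of $159.60 = $23.94
Final price:
$159.60 - $23.94 = $135.66

$135.66


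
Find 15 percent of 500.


Convert percentage to decimal:
15% = 0.15
Multiply:
500 x 0.15 = 75

75


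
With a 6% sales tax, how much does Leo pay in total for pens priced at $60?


Calculate the tax:
6% of $60 = $3.60
Add tax to price:
$60 + $3.60 = $63.60

$63.60


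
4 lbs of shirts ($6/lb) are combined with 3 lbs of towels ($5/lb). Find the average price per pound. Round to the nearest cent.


Cost of shirts:
4 x $6 = $24
Cost of towels:
3 x $5 = $15
Total cost: $24 + $15 = $39
Total weight: 7 lbs
Average: $39 / 7 = $5.5714... ≈ $5.57/lb

$5.57/lb


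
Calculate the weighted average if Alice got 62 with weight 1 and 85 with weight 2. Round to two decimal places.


Weighted sum:
1 x 62 + 2 x 85 = 232
Total weight:
1 + 2 = 3
Weighted average:
232 / 3 = 77.3333... ≈ 77.33

77.33


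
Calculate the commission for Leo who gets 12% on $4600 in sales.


Convert rate to decimal:
12% = 0.12
Multiply by sales:
$4600 x 0.12 = $552

$552


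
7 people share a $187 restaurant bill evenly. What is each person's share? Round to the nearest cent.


Total bill: $187
Number of people: 7
Each pays: $187 / 7 = $26.7142... ≈ $26.71

$26.71


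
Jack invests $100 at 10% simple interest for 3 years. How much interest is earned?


Use the formula I = P x R x T / 100
P x R x T = 100 x 10 x 3 = 3000
I = 3000 / 100 = $30

$30


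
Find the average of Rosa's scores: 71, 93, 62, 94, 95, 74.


Add the scores:
71 + 93 + 62 + 94 + 95 + 74 = 489
Divide by the number of tests:
489 / 6 = 81.5

81.5


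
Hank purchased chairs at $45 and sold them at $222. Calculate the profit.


Selling price = $222
Cost price = $45
Profit = selling price - cost price:
Profit = $222 - $45 = $177

$177


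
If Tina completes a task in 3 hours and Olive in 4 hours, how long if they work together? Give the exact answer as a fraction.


Tina's rate: 1/3 of the job per hour
Olive's rate: 1/4 of the job per hour
Combined rate: 1/3 + 1/4 = 7/12 per hour
Time = 1 / (7/12) = 12/7 hours (≈ 1.71 hours)

12/7 hours


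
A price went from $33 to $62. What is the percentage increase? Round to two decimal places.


Find the absolute change:
|62 - 33| = 29
Divide by original and multiply by 100:
29 / 33 x 100 = 87.8787...% ≈ 87.88%

87.88%


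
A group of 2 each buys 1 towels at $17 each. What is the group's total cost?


Cost per person:
1 x $17 = $17
Group total:
2 x $17 = $34

$34


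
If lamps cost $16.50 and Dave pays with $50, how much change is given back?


Start with the amount paid:
$50
Subtract the price:
$50 - $16.50 = $33.50

$33.50


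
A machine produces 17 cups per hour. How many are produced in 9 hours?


Production rate: 17 cups per hour
Time: 9 hours
Total: 17 x 9 = 153 cups

153 cups


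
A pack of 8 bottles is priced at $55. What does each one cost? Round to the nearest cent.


Total cost: $55
Number of items: 8
Unit price: $55 / 8 = $6.875 ≈ $6.88

$6.88


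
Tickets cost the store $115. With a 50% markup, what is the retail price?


Calculate the markup amount:
50% of $115 = $57.50
Add to cost:
$115 + $57.50 = $172.50

$172.50


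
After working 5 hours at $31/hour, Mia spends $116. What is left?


Calculate earnings:
5 x $31 = $155
Subtract spending:
$155 - $116 = $39

$39


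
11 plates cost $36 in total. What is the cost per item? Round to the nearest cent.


Total cost: $36
Number of items: 11
Unit price: $36 / 11 = $3.2727... ≈ $3.27

$3.27


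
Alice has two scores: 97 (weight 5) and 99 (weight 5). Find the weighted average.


Weighted sum:
5 x 97 + 5 x 99 = 980
Total weight:
5 + 5 = 10
Weighted average:
980 / 10 = 98

98


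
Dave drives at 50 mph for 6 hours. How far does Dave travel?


Use the formula: distance = speed x time
Speed = 50 mph, Time = 6 hours
50 x 6 = 300 miles

300 miles


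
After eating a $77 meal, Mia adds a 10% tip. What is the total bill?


Calculate the tip:
10% of $77 = $7.70
Add tip to meal cost:
$77 + $7.70 = $84.70

$84.70


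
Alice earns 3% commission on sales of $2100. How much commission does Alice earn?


Convert rate to decimal:
3% = 0.03
Multiply by sales:
$2100 x 0.03 = $63

$63


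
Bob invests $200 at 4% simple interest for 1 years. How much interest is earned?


Use the formula I = P x R x T / 100
P x R x T = 200 x 4 x 1 = 800
I = 800 / 100 = $8

$8


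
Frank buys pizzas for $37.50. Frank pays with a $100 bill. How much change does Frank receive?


Start with the amount paid:
$100
Subtract the price:
$100 - $37.50 = $62.50

$62.50


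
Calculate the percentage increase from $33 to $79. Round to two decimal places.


Find the absolute change:
|79 - 33| = 46
Divide by original and multiply by 100:
46 / 33 x 100 = 139.3939...% ≈ 139.39%

139.39%


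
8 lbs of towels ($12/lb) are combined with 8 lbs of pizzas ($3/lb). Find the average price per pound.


Cost of towels:
8 x $12 = $96
Cost of pizzas:
8 x $3 = $24
Total cost: $96 + $24 = $120
Total weight: 16 lbs
Average: $120 / 16 = $7.50/lb

$7.50/lb


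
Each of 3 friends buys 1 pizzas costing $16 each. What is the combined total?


Cost per person:
1 x $16 = $16
Group total:
3 x $16 = $48

$48


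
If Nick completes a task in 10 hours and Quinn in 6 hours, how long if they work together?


Nick's rate: 1/10 of the job per hour
Quinn's rate: 1/6 of the job per hour
Combined rate: 1/10 + 1/6 = 4/15 per hour
Time = 1 / (4/15) = 15/4 = 3.75 hours

3.75 hours


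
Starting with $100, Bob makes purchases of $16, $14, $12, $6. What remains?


Add up expenses:
$16 + $14 + $12 + $6 = $48
Subtract from budget:
$100 - $48 = $52

$52


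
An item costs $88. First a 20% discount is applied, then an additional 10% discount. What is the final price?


First discount:
20% of $88 = $17.60
Price after first discount:
$88 - $17.60 = $70.40
Second discount:
10% of $70.40 = $7.04
Final price:
$70.40 - $7.04 = $63.36

$63.36


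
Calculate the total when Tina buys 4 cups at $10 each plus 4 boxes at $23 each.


Cost of cups:
4 x $10 = $40
Cost of boxes:
4 x $23 = $92
Add both:
$40 + $92 = $132

$132


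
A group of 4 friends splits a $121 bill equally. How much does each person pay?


Total bill: $121
Number of people: 4
Each pays: $121 / 4 = $30.25

$30.25


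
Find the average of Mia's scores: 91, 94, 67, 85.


Add the scores:
91 + 94 + 67 + 85 = 337
Divide by the number of tests:
337 / 4 = 84.25

84.25


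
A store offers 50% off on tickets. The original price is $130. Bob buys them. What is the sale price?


Calculate the discount amount:
50% of $130 = $65
Subtract from original:
$130 - $65 = $65

$65


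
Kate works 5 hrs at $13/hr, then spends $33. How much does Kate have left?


Calculate earnings:
5 x $13 = $65
Subtract spending:
$65 - $33 = $32

$32


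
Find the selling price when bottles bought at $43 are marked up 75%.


Calculate the markup amount:
75% of $43 = $32.25
Add to cost:
$43 + $32.25 = $75.25

$75.25


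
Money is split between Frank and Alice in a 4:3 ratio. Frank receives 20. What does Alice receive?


Find the multiplier:
20 / 4 = 5
Apply to Alice's share:
3 x 5 = 15

15


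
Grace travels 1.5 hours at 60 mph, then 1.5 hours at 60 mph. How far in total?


Leg 1 distance:
60 x 1.5 = 90 miles
Leg 2 distance:
60 x 1.5 = 90 miles
Total distance:
90 + 90 = 180 miles

180 miles


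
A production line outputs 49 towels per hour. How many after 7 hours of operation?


Production rate: 49 towels per hour
Time: 7 hours
Total: 49 x 7 = 343 towels

343 towels


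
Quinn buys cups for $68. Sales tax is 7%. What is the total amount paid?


Calculate the tax:
7% of $68 = $4.76
Add tax to price:
$68 + $4.76 = $72.76

$72.76


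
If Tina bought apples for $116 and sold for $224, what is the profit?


Selling price = $224
Cost price = $116
Profit = selling price - cost price:
Profit = $224 - $116 = $108

$108


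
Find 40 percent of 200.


Convert percentage to decimal:
40% = 0.4
Multiply:
200 x 0.4 = 80

80


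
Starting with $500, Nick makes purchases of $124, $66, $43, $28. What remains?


Add up expenses:
$124 + $66 + $43 + $28 = $261
Subtract from budget:
$500 - $261 = $239

$239


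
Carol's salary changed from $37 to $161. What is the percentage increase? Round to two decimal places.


Find the absolute change:
|161 - 37| = 124
Divide by original and multiply by 100:
124 / 37 x 100 = 335.1351...% ≈ 335.14%

335.14%


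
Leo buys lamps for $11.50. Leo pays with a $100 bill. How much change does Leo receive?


Start with the amount paid:
$100
Subtract the price:
$100 - $11.50 = $88.50

$88.50


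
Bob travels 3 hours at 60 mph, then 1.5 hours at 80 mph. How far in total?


Leg 1 distance:
60 x 3 = 180 miles
Leg 2 distance:
80 x 1.5 = 120 miles
Total distance:
180 + 120 = 300 miles

300 miles


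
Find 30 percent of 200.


Convert percentage to decimal:
30% = 0.3
Multiply:
200 x 0.3 = 60

60


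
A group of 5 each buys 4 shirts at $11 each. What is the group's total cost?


Cost per person:
4 x $11 = $44
Group total:
5 x $44 = $220

$220


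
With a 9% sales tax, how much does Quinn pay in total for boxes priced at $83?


Calculate the tax:
9% of $83 = $7.47
Add tax to price:
$83 + $7.47 = $90.47

$90.47


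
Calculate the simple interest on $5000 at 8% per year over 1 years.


Use the formula I = P x R x T / 100
P x R x T = 5000 x 8 x 1 = 40000
I = 40000 / 100 = $400

$400


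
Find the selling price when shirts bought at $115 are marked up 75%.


Calculate the markup amount:
75% of $115 = $86.25
Add to cost:
$115 + $86.25 = $201.25

$201.25


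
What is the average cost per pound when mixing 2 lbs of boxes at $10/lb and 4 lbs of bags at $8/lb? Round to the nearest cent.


Cost of boxes:
2 x $10 = $20
Cost of bags:
4 x $8 = $32
Total cost: $20 + $32 = $52
Total weight: 6 lbs
Average: $52 / 6 = $8.6666... ≈ $8.67/lb

$8.67/lb


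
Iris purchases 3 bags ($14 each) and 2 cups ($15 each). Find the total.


Cost of bags:
3 x $14 = $42
Cost of cups:
2 x $15 = $30
Add both:
$42 + $30 = $72

$72


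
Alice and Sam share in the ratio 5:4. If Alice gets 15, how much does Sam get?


Find the multiplier:
15 / 5 = 3
Apply to Sam's share:
4 x 3 = 12

12


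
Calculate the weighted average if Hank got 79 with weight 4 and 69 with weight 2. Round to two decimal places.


Weighted sum:
4 x 79 + 2 x 69 = 454
Total weight:
4 + 2 = 6
Weighted average:
454 / 6 = 75.6666... ≈ 75.67

75.67


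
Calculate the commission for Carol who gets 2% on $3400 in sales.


Convert rate to decimal:
2% = 0.02
Multiply by sales:
$3400 x 0.02 = $68

$68


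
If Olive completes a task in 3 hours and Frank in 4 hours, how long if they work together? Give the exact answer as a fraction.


Olive's rate: 1/3 of the job per hour
Frank's rate: 1/4 of the job per hour
Combined rate: 1/3 + 1/4 = 7/12 per hour
Time = 1 / (7/12) = 12/7 hours (≈ 1.71 hours)

12/7 hours


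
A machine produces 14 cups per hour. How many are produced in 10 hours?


Production rate: 14 cups per hour
Time: 10 hours
Total: 14 x 10 = 140 cups

140 cups


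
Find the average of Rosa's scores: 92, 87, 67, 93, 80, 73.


Add the scores:
92 + 87 + 67 + 93 + 80 + 73 = 492
Divide by the number of tests:
492 / 6 = 82

82


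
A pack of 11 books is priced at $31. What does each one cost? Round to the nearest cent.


Total cost: $31
Number of items: 11
Unit price: $31 / 11 = $2.8181... ≈ $2.82

$2.82


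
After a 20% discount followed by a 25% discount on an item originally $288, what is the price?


First discount:
20% of $288 = $57.60
Price after first discount:
$288 - $57.60 = $230.40
Second discount:
25% of $230.40 = $57.60
Final price:
$230.40 - $57.60 = $172.80

$172.80


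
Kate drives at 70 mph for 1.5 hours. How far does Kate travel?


Use the formula: distance = speed x time
Speed = 70 mph, Time = 1.5 hours
70 x 1.5 = 105 miles

105 miles


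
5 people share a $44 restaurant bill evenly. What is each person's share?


Total bill: $44
Number of people: 5
Each pays: $44 / 5 = $8.80

$8.80


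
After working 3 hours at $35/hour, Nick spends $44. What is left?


Calculate earnings:
3 x $35 = $105
Subtract spending:
$105 - $44 = $61

$61


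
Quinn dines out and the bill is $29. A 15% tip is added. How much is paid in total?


Calculate the tip:
15% of $29 = $4.35
Add tip to meal cost:
$29 + $4.35 = $33.35

$33.35


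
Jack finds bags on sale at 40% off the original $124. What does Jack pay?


Calculate the discount amount:
40% of $124 = $49.60
Subtract from original:
$124 - $49.60 = $74.40

$74.40


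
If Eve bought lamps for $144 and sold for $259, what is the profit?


Selling price = $259
Cost price = $144
Profit = selling price - cost price:
Profit = $259 - $144 = $115

$115


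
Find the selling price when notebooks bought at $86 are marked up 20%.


Calculate the markup amount:
20% of $86 = $17.20
Add to cost:
$86 + $17.20 = $103.20

$103.20


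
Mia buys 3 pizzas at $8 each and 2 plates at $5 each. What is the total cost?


Cost of pizzas:
3 x $8 = $24
Cost of plates:
2 x $5 = $10
Add both:
$24 + $10 = $34

$34


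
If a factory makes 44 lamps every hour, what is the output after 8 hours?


Production rate: 44 lamps per hour
Time: 8 hours
Total: 44 x 8 = 352 lamps

352 lamps


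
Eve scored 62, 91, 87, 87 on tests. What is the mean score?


Add the scores:
62 + 91 + 87 + 87 = 327
Divide by the number of tests:
327 / 4 = 81.75

81.75


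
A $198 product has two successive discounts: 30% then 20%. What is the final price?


First discount:
30% of $198 = $59.40
Price after first discount:
$198 - $59.40 = $138.60
Second discount:
20% of $138.60 = $27.72
Final price:
$138.60 - $27.72 = $110.88

$110.88


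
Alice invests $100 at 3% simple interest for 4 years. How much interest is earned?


Use the formula I = P x R x T / 100
P x R x T = 100 x 3 x 4 = 1200
I = 1200 / 100 = $12

$12


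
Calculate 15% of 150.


Convert percentage to decimal:
15% = 0.15
Multiply:
150 x 0.15 = 22.5

22.5


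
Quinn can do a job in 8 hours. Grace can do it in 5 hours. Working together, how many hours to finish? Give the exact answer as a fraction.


Quinn's rate: 1/8 of the job per hour
Grace's rate: 1/5 of the job per hour
Combined rate: 1/8 + 1/5 = 13/40 per hour
Time = 1 / (13/40) = 40/13 hours (≈ 3.08 hours)

40/13 hours


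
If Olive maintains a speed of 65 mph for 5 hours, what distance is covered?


Use the formula: distance = speed x time
Speed = 65 mph, Time = 5 hours
65 x 5 = 325 miles

325 miles


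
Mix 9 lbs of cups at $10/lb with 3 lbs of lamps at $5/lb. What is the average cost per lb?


Cost of cups:
9 x $10 = $90
Cost of lamps:
3 x $5 = $15
Total cost: $90 + $15 = $105
Total weight: 12 lbs
Average: $105 / 12 = $8.75/lb

$8.75/lb


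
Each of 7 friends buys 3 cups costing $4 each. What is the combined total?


Cost per person:
3 x $4 = $12
Group total:
7 x $12 = $84

$84


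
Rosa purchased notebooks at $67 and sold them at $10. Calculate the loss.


Selling price = $10
Cost price = $67
Loss = cost price - selling price:
Loss = $67 - $10 = $57

$57


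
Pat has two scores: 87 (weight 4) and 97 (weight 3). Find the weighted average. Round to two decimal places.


Weighted sum:
4 x 87 + 3 x 97 = 639
Total weight:
4 + 3 = 7
Weighted average:
639 / 7 = 91.2857... ≈ 91.29

91.29


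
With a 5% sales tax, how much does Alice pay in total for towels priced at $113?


Calculate the tax:
5% of $113 = $5.65
Add tax to price:
$113 + $5.65 = $118.65

$118.65


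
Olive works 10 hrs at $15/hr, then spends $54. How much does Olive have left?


Calculate earnings:
10 x $15 = $150
Subtract spending:
$150 - $54 = $96

$96


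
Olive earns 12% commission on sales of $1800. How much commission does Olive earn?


Convert rate to decimal:
12% = 0.12
Multiply by sales:
$1800 x 0.12 = $216

$216


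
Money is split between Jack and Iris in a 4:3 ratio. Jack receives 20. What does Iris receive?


Find the multiplier:
20 / 4 = 5
Apply to Iris's share:
3 x 5 = 15

15


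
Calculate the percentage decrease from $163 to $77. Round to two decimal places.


Find the absolute change:
|77 - 163| = 86
Divide by original and multiply by 100:
86 / 163 x 100 = 52.7607...% ≈ 52.76%

52.76%


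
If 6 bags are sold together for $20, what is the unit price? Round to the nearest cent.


Total cost: $20
Number of items: 6
Unit price: $20 / 6 = $3.3333... ≈ $3.33

$3.33


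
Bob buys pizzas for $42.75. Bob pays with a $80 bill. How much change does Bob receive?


Start with the amount paid:
$80
Subtract the price:
$80 - $42.75 = $37.25

$37.25


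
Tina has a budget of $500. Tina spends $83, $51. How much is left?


Add up expenses:
$83 + $51 = $134
Subtract from budget:
$500 - $134 = $366

$366


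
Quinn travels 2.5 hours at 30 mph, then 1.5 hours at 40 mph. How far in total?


Leg 1 distance:
30 x 2.5 = 75 miles
Leg 2 distance:
40 x 1.5 = 60 miles
Total distance:
75 + 60 = 135 miles

135 miles


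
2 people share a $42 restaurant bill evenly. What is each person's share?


Total bill: $42
Number of people: 2
Each pays: $42 / 2 = $21

$21


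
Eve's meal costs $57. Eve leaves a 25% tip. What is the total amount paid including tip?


Calculate the tip:
25% of $57 = $14.25
Add tip to meal cost:
$57 + $14.25 = $71.25

$71.25


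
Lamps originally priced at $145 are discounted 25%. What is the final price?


Calculate the discount amount:
25% of $145 = $36.25
Subtract from original:
$145 - $36.25 = $108.75

$108.75


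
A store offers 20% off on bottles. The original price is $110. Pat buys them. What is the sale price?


Calculate the discount amount:
20% of $110 = $22
Subtract from original:
$110 - $22 = $88

$88


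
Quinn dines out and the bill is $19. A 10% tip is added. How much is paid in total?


Calculate the tip:
10% of $19 = $1.90
Add tip to meal cost:
$19 + $1.90 = $20.90

$20.90


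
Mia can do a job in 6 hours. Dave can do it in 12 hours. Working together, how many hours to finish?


Mia's rate: 1/6 of the job per hour
Dave's rate: 1/12 of the job per hour
Combined rate: 1/6 + 1/12 = 1/4 per hour
Time = 1 / (1/4) = 4 hours

4 hours


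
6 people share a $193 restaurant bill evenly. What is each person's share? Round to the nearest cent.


Total bill: $193
Number of people: 6
Each pays: $193 / 6 = $32.1666... ≈ $32.17

$32.17


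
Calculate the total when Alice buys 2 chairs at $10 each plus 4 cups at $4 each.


Cost of chairs:
2 x $10 = $20
Cost of cups:
4 x $4 = $16
Add both:
$20 + $16 = $36

$36


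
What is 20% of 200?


Convert percentage to decimal:
20% = 0.2
Multiply:
200 x 0.2 = 40

40


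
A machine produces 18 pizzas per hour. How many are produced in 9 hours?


Production rate: 18 pizzas per hour
Time: 9 hours
Total: 18 x 9 = 162 pizzas

162 pizzas


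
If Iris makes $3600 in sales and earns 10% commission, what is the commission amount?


Convert rate to decimal:
10% = 0.1
Multiply by sales:
$3600 x 0.1 = $360

$360


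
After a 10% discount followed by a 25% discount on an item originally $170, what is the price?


First discount:
10% of $170 = $17
Price after first discount:
$170 - $17 = $153
Second discount:
25% of $153 = $38.25
Final price:
$153 - $38.25 = $114.75

$114.75


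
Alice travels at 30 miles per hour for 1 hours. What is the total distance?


Use the formula: distance = speed x time
Speed = 30 mph, Time = 1 hours
30 x 1 = 30 miles

30 miles


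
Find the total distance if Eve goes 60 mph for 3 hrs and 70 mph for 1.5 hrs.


Leg 1 distance:
60 x 3 = 180 miles
Leg 2 distance:
70 x 1.5 = 105 miles
Total distance:
180 + 105 = 285 miles

285 miles


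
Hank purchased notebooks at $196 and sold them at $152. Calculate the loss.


Selling price = $152
Cost price = $196
Loss = cost price - selling price:
Loss = $196 - $152 = $44

$44


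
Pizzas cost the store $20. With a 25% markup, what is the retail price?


Calculate the markup amount:
25% of $20 = $5
Add to cost:
$20 + $5 = $25

$25


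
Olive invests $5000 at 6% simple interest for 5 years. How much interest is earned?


Use the formula I = P x R x T / 100
P x R x T = 5000 x 6 x 5 = 150000
I = 150000 / 100 = $1500

$1500


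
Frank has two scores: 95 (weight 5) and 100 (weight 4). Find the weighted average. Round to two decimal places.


Weighted sum:
5 x 95 + 4 x 100 = 875
Total weight:
5 + 4 = 9
Weighted average:
875 / 9 = 97.2222... ≈ 97.22

97.22


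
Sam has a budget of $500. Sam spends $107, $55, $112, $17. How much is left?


Add up expenses:
$107 + $55 + $112 + $17 = $291
Subtract from budget:
$500 - $291 = $209

$209


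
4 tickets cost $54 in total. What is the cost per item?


Total cost: $54
Number of items: 4
Unit price: $54 / 4 = $13.50

$13.50


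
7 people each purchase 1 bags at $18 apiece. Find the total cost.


Cost per person:
1 x $18 = $18
Group total:
7 x $18 = $126

$126


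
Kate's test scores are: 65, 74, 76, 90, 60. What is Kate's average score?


Add the scores:
65 + 74 + 76 + 90 + 60 = 365
Divide by the number of tests:
365 / 5 = 73

73


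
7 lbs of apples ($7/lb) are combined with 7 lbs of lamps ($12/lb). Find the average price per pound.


Cost of apples:
7 x $7 = $49
Cost of lamps:
7 x $12 = $84
Total cost: $49 + $84 = $133
Total weight: 14 lbs
Average: $133 / 14 = $9.50/lb

$9.50/lb


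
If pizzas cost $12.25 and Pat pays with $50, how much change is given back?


Start with the amount paid:
$50
Subtract the price:
$50 - $12.25 = $37.75

$37.75


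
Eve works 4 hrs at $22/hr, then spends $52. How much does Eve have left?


Calculate earnings:
4 x $22 = $88
Subtract spending:
$88 - $52 = $36

$36


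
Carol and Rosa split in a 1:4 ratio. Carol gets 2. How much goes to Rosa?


Find the multiplier:
2 / 1 = 2
Apply to Rosa's share:
4 x 2 = 8

8


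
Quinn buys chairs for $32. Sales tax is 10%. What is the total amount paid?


Calculate the tax:
10% of $32 = $3.20
Add tax to price:
$32 + $3.20 = $35.20

$35.20


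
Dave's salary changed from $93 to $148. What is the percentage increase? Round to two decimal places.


Find the absolute change:
|148 - 93| = 55
Divide by original and multiply by 100:
55 / 93 x 100 = 59.1397...% ≈ 59.14%

59.14%


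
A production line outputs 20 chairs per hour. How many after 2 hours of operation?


Production rate: 20 chairs per hour
Time: 2 hours
Total: 20 x 2 = 40 chairs

40 chairs


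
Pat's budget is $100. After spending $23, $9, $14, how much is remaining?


Add up expenses:
$23 + $9 + $14 = $46
Subtract from budget:
$100 - $46 = $54

$54


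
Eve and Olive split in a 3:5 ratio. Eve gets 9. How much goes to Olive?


Find the multiplier:
9 / 3 = 3
Apply to Olive's share:
5 x 3 = 15

15


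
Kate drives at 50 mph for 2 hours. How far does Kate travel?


Use the formula: distance = speed x time
Speed = 50 mph, Time = 2 hours
50 x 2 = 100 miles

100 miles


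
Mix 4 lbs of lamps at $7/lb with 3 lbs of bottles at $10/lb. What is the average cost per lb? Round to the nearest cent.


Cost of lamps:
4 x $7 = $28
Cost of bottles:
3 x $10 = $30
Total cost: $28 + $30 = $58
Total weight: 7 lbs
Average: $58 / 7 = $8.2857... ≈ $8.29/lb

$8.29/lb


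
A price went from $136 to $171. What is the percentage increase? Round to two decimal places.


Find the absolute change:
|171 - 136| = 35
Divide by original and multiply by 100:
35 / 136 x 100 = 25.7352...% ≈ 25.74%

25.74%


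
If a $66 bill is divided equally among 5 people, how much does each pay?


Total bill: $66
Number of people: 5
Each pays: $66 / 5 = $13.20

$13.20


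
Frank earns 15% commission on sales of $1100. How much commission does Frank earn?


Convert rate to decimal:
15% = 0.15
Multiply by sales:
$1100 x 0.15 = $165

$165


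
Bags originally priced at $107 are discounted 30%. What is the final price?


Calculate the discount amount:
30% of $107 = $32.10
Subtract from original:
$107 - $32.10 = $74.90

$74.90


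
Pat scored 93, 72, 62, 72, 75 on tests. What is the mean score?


Add the scores:
93 + 72 + 62 + 72 + 75 = 374
Divide by the number of tests:
374 / 5 = 74.8

74.8


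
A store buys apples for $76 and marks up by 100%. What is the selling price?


Calculate the markup amount:
100% of $76 = $76
Add to cost:
$76 + $76 = $152

$152


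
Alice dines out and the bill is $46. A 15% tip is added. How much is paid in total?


Calculate the tip:
15% of $46 = $6.90
Add tip to meal cost:
$46 + $6.90 = $52.90

$52.90


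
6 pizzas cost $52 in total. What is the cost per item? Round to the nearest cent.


Total cost: $52
Number of items: 6
Unit price: $52 / 6 = $8.6666... ≈ $8.67

$8.67


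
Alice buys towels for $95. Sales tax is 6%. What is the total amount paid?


Calculate the tax:
6% of $95 = $5.70
Add tax to price:
$95 + $5.70 = $100.70

$100.70


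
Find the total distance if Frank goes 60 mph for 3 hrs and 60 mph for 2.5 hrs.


Leg 1 distance:
60 x 3 = 180 miles
Leg 2 distance:
60 x 2.5 = 150 miles
Total distance:
180 + 150 = 330 miles

330 miles


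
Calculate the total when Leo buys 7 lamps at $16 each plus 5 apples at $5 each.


Cost of lamps:
7 x $16 = $112
Cost of apples:
5 x $5 = $25
Add both:
$112 + $25 = $137

$137


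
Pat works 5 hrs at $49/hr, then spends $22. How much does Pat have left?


Calculate earnings:
5 x $49 = $245
Subtract spending:
$245 - $22 = $223

$223


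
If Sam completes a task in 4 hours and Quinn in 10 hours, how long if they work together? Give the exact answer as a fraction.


Sam's rate: 1/4 of the job per hour
Quinn's rate: 1/10 of the job per hour
Combined rate: 1/4 + 1/10 = 7/20 per hour
Time = 1 / (7/20) = 20/7 hours (≈ 2.86 hours)

20/7 hours


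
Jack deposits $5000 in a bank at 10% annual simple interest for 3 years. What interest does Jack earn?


Use the formula I = P x R x T / 100
P x R x T = 5000 x 10 x 3 = 150000
I = 150000 / 100 = $1500

$1500


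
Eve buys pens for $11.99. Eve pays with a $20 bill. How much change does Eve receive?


Start with the amount paid:
$20
Subtract the price:
$20 - $11.99 = $8.01

$8.01


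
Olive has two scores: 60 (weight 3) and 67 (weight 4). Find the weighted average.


Weighted sum:
3 x 60 + 4 x 67 = 448
Total weight:
3 + 4 = 7
Weighted average:
448 / 7 = 64

64


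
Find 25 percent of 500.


Convert percentage to decimal:
25% = 0.25
Multiply:
500 x 0.25 = 125

125


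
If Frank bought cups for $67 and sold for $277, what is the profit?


Selling price = $277
Cost price = $67
Profit = selling price - cost price:
Profit = $277 - $67 = $210

$210


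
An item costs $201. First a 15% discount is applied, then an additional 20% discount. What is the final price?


First discount:
15% of $201 = $30.15
Price after first discount:
$201 - $30.15 = $170.85
Second discount:
20% of $170.85 = $34.17
Final price:
$170.85 - $34.17 = $136.68

$136.68


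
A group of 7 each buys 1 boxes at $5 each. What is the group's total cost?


Cost per person:
1 x $5 = $5
Group total:
7 x $5 = $35

$35


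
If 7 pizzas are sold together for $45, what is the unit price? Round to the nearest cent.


Total cost: $45
Number of items: 7
Unit price: $45 / 7 = $6.4285... ≈ $6.43

$6.43


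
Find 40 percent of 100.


Convert percentage to decimal:
40% = 0.4
Multiply:
100 x 0.4 = 40

40


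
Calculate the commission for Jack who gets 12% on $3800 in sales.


Convert rate to decimal:
12% = 0.12
Multiply by sales:
$3800 x 0.12 = $456

$456


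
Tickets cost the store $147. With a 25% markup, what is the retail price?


Calculate the markup amount:
25% of $147 = $36.75
Add to cost:
$147 + $36.75 = $183.75

$183.75


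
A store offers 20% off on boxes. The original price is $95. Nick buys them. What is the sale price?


Calculate the discount amount:
20% of $95 = $19
Subtract from original:
$95 - $19 = $76

$76


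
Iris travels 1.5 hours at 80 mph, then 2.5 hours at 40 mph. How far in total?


Leg 1 distance:
80 x 1.5 = 120 miles
Leg 2 distance:
40 x 2.5 = 100 miles
Total distance:
120 + 100 = 220 miles

220 miles


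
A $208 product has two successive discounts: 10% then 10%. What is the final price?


First discount:
10% of $208 = $20.80
Price after first discount:
$208 - $20.80 = $187.20
Second discount:
10% of $187.20 = $18.72
Final price:
$187.20 - $18.72 = $168.48

$168.48


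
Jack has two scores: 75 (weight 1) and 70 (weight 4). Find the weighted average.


Weighted sum:
1 x 75 + 4 x 70 = 355
Total weight:
1 + 4 = 5
Weighted average:
355 / 5 = 71

71


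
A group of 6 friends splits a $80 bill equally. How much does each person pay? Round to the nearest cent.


Total bill: $80
Number of people: 6
Each pays: $80 / 6 = $13.3333... ≈ $13.33

$13.33


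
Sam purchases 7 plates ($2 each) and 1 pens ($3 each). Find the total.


Cost of plates:
7 x $2 = $14
Cost of pens:
1 x $3 = $3
Add both:
$14 + $3 = $17

$17


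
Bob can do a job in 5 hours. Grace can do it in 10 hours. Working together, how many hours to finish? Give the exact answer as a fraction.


Bob's rate: 1/5 of the job per hour
Grace's rate: 1/10 of the job per hour
Combined rate: 1/5 + 1/10 = 3/10 per hour
Time = 1 / (3/10) = 10/3 hours (≈ 3.33 hours)

10/3 hours


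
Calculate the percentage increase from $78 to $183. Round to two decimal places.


Find the absolute change:
|183 - 78| = 105
Divide by original and multiply by 100:
105 / 78 x 100 = 134.6153...% ≈ 134.62%

134.62%


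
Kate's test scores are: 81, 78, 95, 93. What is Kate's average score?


Add the scores:
81 + 78 + 95 + 93 = 347
Divide by the number of tests:
347 / 4 = 86.75

86.75


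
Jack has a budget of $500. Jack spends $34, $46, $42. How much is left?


Add up expenses:
$34 + $46 + $42 = $122
Subtract from budget:
$500 - $122 = $378

$378


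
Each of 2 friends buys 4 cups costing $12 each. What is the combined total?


Cost per person:
4 x $12 = $48
Group total:
2 x $48 = $96

$96


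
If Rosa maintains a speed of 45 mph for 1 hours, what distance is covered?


Use the formula: distance = speed x time
Speed = 45 mph, Time = 1 hours
45 x 1 = 45 miles

45 miles


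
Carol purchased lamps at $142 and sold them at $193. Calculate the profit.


Selling price = $193
Cost price = $142
Profit = selling price - cost price:
Profit = $193 - $142 = $51

$51
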